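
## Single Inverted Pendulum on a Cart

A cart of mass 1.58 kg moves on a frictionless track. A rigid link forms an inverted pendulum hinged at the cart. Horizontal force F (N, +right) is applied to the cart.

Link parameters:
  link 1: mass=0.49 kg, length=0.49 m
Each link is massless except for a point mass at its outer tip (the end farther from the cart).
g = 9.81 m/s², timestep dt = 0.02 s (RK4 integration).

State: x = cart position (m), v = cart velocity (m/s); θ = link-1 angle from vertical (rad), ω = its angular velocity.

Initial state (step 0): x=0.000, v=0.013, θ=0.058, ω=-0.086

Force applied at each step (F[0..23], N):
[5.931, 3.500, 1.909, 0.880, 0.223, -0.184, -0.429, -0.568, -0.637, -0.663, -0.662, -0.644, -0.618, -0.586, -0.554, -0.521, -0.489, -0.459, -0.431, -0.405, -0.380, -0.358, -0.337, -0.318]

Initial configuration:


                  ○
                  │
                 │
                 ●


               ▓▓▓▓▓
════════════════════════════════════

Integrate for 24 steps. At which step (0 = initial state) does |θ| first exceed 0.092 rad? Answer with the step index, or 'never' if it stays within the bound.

apply F[0]=+5.931 → step 1: x=0.001, v=0.085, θ=0.055, ω=-0.209
apply F[1]=+3.500 → step 2: x=0.003, v=0.126, θ=0.050, ω=-0.272
apply F[2]=+1.909 → step 3: x=0.006, v=0.147, θ=0.045, ω=-0.296
apply F[3]=+0.880 → step 4: x=0.009, v=0.156, θ=0.039, ω=-0.297
apply F[4]=+0.223 → step 5: x=0.012, v=0.156, θ=0.033, ω=-0.284
apply F[5]=-0.184 → step 6: x=0.015, v=0.152, θ=0.027, ω=-0.264
apply F[6]=-0.429 → step 7: x=0.018, v=0.145, θ=0.022, ω=-0.239
apply F[7]=-0.568 → step 8: x=0.021, v=0.137, θ=0.018, ω=-0.214
apply F[8]=-0.637 → step 9: x=0.023, v=0.128, θ=0.014, ω=-0.190
apply F[9]=-0.663 → step 10: x=0.026, v=0.119, θ=0.010, ω=-0.166
apply F[10]=-0.662 → step 11: x=0.028, v=0.110, θ=0.007, ω=-0.145
apply F[11]=-0.644 → step 12: x=0.030, v=0.101, θ=0.004, ω=-0.125
apply F[12]=-0.618 → step 13: x=0.032, v=0.093, θ=0.002, ω=-0.107
apply F[13]=-0.586 → step 14: x=0.034, v=0.086, θ=0.000, ω=-0.092
apply F[14]=-0.554 → step 15: x=0.036, v=0.079, θ=-0.002, ω=-0.078
apply F[15]=-0.521 → step 16: x=0.037, v=0.072, θ=-0.003, ω=-0.065
apply F[16]=-0.489 → step 17: x=0.039, v=0.066, θ=-0.004, ω=-0.055
apply F[17]=-0.459 → step 18: x=0.040, v=0.061, θ=-0.005, ω=-0.045
apply F[18]=-0.431 → step 19: x=0.041, v=0.056, θ=-0.006, ω=-0.037
apply F[19]=-0.405 → step 20: x=0.042, v=0.051, θ=-0.007, ω=-0.030
apply F[20]=-0.380 → step 21: x=0.043, v=0.047, θ=-0.007, ω=-0.024
apply F[21]=-0.358 → step 22: x=0.044, v=0.042, θ=-0.008, ω=-0.018
apply F[22]=-0.337 → step 23: x=0.045, v=0.039, θ=-0.008, ω=-0.014
apply F[23]=-0.318 → step 24: x=0.045, v=0.035, θ=-0.008, ω=-0.010
max |θ| = 0.058 ≤ 0.092 over all 25 states.

Answer: never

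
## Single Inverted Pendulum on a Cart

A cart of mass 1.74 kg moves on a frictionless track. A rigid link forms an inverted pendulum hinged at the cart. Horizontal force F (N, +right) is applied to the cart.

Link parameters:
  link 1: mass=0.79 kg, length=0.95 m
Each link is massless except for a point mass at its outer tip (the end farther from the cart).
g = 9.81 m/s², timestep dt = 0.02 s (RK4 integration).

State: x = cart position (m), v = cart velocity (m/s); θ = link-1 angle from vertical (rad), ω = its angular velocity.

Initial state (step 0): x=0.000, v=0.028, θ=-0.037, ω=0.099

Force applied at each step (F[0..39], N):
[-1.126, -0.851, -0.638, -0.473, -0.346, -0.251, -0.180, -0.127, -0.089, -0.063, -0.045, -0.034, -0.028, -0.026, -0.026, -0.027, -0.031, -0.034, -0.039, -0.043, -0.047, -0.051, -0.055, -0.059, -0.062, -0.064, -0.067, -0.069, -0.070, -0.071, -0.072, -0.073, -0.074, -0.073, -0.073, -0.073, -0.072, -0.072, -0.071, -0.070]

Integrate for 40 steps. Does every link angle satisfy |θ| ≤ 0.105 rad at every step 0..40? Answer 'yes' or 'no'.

apply F[0]=-1.126 → step 1: x=0.000, v=0.018, θ=-0.035, ω=0.102
apply F[1]=-0.851 → step 2: x=0.001, v=0.012, θ=-0.033, ω=0.102
apply F[2]=-0.638 → step 3: x=0.001, v=0.007, θ=-0.031, ω=0.100
apply F[3]=-0.473 → step 4: x=0.001, v=0.004, θ=-0.029, ω=0.097
apply F[4]=-0.346 → step 5: x=0.001, v=0.003, θ=-0.027, ω=0.093
apply F[5]=-0.251 → step 6: x=0.001, v=0.002, θ=-0.025, ω=0.088
apply F[6]=-0.180 → step 7: x=0.001, v=0.002, θ=-0.024, ω=0.083
apply F[7]=-0.127 → step 8: x=0.001, v=0.003, θ=-0.022, ω=0.077
apply F[8]=-0.089 → step 9: x=0.001, v=0.004, θ=-0.020, ω=0.072
apply F[9]=-0.063 → step 10: x=0.001, v=0.005, θ=-0.019, ω=0.067
apply F[10]=-0.045 → step 11: x=0.002, v=0.006, θ=-0.018, ω=0.062
apply F[11]=-0.034 → step 12: x=0.002, v=0.007, θ=-0.017, ω=0.057
apply F[12]=-0.028 → step 13: x=0.002, v=0.008, θ=-0.016, ω=0.053
apply F[13]=-0.026 → step 14: x=0.002, v=0.009, θ=-0.015, ω=0.048
apply F[14]=-0.026 → step 15: x=0.002, v=0.010, θ=-0.014, ω=0.044
apply F[15]=-0.027 → step 16: x=0.002, v=0.011, θ=-0.013, ω=0.041
apply F[16]=-0.031 → step 17: x=0.003, v=0.012, θ=-0.012, ω=0.038
apply F[17]=-0.034 → step 18: x=0.003, v=0.012, θ=-0.011, ω=0.034
apply F[18]=-0.039 → step 19: x=0.003, v=0.013, θ=-0.011, ω=0.032
apply F[19]=-0.043 → step 20: x=0.003, v=0.013, θ=-0.010, ω=0.029
apply F[20]=-0.047 → step 21: x=0.004, v=0.014, θ=-0.009, ω=0.027
apply F[21]=-0.051 → step 22: x=0.004, v=0.014, θ=-0.009, ω=0.025
apply F[22]=-0.055 → step 23: x=0.004, v=0.014, θ=-0.008, ω=0.023
apply F[23]=-0.059 → step 24: x=0.004, v=0.014, θ=-0.008, ω=0.021
apply F[24]=-0.062 → step 25: x=0.005, v=0.014, θ=-0.008, ω=0.019
apply F[25]=-0.064 → step 26: x=0.005, v=0.014, θ=-0.007, ω=0.018
apply F[26]=-0.067 → step 27: x=0.005, v=0.014, θ=-0.007, ω=0.017
apply F[27]=-0.069 → step 28: x=0.006, v=0.014, θ=-0.007, ω=0.015
apply F[28]=-0.070 → step 29: x=0.006, v=0.013, θ=-0.006, ω=0.014
apply F[29]=-0.071 → step 30: x=0.006, v=0.013, θ=-0.006, ω=0.013
apply F[30]=-0.072 → step 31: x=0.006, v=0.013, θ=-0.006, ω=0.012
apply F[31]=-0.073 → step 32: x=0.007, v=0.012, θ=-0.005, ω=0.012
apply F[32]=-0.074 → step 33: x=0.007, v=0.012, θ=-0.005, ω=0.011
apply F[33]=-0.073 → step 34: x=0.007, v=0.012, θ=-0.005, ω=0.010
apply F[34]=-0.073 → step 35: x=0.007, v=0.011, θ=-0.005, ω=0.010
apply F[35]=-0.073 → step 36: x=0.008, v=0.011, θ=-0.005, ω=0.009
apply F[36]=-0.072 → step 37: x=0.008, v=0.011, θ=-0.004, ω=0.009
apply F[37]=-0.072 → step 38: x=0.008, v=0.010, θ=-0.004, ω=0.008
apply F[38]=-0.071 → step 39: x=0.008, v=0.010, θ=-0.004, ω=0.008
apply F[39]=-0.070 → step 40: x=0.008, v=0.009, θ=-0.004, ω=0.007
Max |angle| over trajectory = 0.037 rad; bound = 0.105 → within bound.

Answer: yes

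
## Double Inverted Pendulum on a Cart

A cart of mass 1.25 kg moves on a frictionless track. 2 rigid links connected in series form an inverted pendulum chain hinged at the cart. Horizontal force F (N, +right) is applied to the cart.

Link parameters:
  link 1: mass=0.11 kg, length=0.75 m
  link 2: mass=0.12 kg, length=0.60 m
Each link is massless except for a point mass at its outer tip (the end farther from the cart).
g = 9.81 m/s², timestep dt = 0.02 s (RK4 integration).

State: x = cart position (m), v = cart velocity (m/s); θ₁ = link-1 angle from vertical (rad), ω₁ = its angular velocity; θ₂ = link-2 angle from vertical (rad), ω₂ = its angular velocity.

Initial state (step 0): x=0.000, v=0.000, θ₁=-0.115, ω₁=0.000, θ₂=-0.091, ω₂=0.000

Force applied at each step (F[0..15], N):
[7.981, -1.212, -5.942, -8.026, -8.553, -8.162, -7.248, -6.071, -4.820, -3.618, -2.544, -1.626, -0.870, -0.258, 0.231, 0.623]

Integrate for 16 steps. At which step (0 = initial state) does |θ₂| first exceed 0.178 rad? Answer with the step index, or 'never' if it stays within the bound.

apply F[0]=+7.981 → step 1: x=0.001, v=0.132, θ₁=-0.117, ω₁=-0.211, θ₂=-0.091, ω₂=0.015
apply F[1]=-1.212 → step 2: x=0.004, v=0.116, θ₁=-0.122, ω₁=-0.230, θ₂=-0.090, ω₂=0.035
apply F[2]=-5.942 → step 3: x=0.005, v=0.026, θ₁=-0.125, ω₁=-0.153, θ₂=-0.089, ω₂=0.059
apply F[3]=-8.026 → step 4: x=0.005, v=-0.098, θ₁=-0.127, ω₁=-0.034, θ₂=-0.088, ω₂=0.087
apply F[4]=-8.553 → step 5: x=0.001, v=-0.230, θ₁=-0.127, ω₁=0.095, θ₂=-0.086, ω₂=0.116
apply F[5]=-8.162 → step 6: x=-0.005, v=-0.355, θ₁=-0.123, ω₁=0.217, θ₂=-0.083, ω₂=0.146
apply F[6]=-7.248 → step 7: x=-0.013, v=-0.467, θ₁=-0.118, ω₁=0.321, θ₂=-0.080, ω₂=0.174
apply F[7]=-6.071 → step 8: x=-0.023, v=-0.560, θ₁=-0.111, ω₁=0.403, θ₂=-0.076, ω₂=0.200
apply F[8]=-4.820 → step 9: x=-0.035, v=-0.633, θ₁=-0.102, ω₁=0.463, θ₂=-0.072, ω₂=0.222
apply F[9]=-3.618 → step 10: x=-0.048, v=-0.687, θ₁=-0.093, ω₁=0.502, θ₂=-0.068, ω₂=0.241
apply F[10]=-2.544 → step 11: x=-0.062, v=-0.725, θ₁=-0.082, ω₁=0.523, θ₂=-0.063, ω₂=0.256
apply F[11]=-1.626 → step 12: x=-0.077, v=-0.748, θ₁=-0.072, ω₁=0.529, θ₂=-0.057, ω₂=0.268
apply F[12]=-0.870 → step 13: x=-0.092, v=-0.760, θ₁=-0.061, ω₁=0.523, θ₂=-0.052, ω₂=0.276
apply F[13]=-0.258 → step 14: x=-0.107, v=-0.762, θ₁=-0.051, ω₁=0.509, θ₂=-0.046, ω₂=0.280
apply F[14]=+0.231 → step 15: x=-0.123, v=-0.756, θ₁=-0.041, ω₁=0.490, θ₂=-0.041, ω₂=0.282
apply F[15]=+0.623 → step 16: x=-0.138, v=-0.745, θ₁=-0.031, ω₁=0.466, θ₂=-0.035, ω₂=0.281
max |θ₂| = 0.091 ≤ 0.178 over all 17 states.

Answer: never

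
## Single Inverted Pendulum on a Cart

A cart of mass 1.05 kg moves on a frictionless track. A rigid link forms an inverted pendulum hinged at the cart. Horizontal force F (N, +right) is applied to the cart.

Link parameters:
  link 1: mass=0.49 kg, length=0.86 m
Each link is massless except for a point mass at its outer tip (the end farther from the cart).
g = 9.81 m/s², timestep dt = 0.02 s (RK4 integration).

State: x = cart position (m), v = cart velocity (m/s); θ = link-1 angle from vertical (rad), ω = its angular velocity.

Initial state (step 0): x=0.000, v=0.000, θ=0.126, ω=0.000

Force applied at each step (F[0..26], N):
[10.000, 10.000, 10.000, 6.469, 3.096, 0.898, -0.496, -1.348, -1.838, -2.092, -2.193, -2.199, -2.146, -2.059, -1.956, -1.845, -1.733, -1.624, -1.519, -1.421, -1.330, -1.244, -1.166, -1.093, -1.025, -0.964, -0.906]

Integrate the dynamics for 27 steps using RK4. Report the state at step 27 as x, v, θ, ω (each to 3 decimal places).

apply F[0]=+10.000 → step 1: x=0.002, v=0.178, θ=0.124, ω=-0.177
apply F[1]=+10.000 → step 2: x=0.007, v=0.356, θ=0.119, ω=-0.355
apply F[2]=+10.000 → step 3: x=0.016, v=0.535, θ=0.110, ω=-0.535
apply F[3]=+6.469 → step 4: x=0.028, v=0.649, θ=0.098, ω=-0.643
apply F[4]=+3.096 → step 5: x=0.041, v=0.699, θ=0.085, ω=-0.681
apply F[5]=+0.898 → step 6: x=0.055, v=0.710, θ=0.071, ω=-0.675
apply F[6]=-0.496 → step 7: x=0.069, v=0.695, θ=0.058, ω=-0.642
apply F[7]=-1.348 → step 8: x=0.083, v=0.664, θ=0.046, ω=-0.595
apply F[8]=-1.838 → step 9: x=0.096, v=0.626, θ=0.035, ω=-0.542
apply F[9]=-2.092 → step 10: x=0.108, v=0.583, θ=0.024, ω=-0.485
apply F[10]=-2.193 → step 11: x=0.119, v=0.540, θ=0.015, ω=-0.430
apply F[11]=-2.199 → step 12: x=0.130, v=0.497, θ=0.007, ω=-0.378
apply F[12]=-2.146 → step 13: x=0.139, v=0.456, θ=0.000, ω=-0.329
apply F[13]=-2.059 → step 14: x=0.148, v=0.417, θ=-0.006, ω=-0.285
apply F[14]=-1.956 → step 15: x=0.156, v=0.380, θ=-0.011, ω=-0.244
apply F[15]=-1.845 → step 16: x=0.163, v=0.346, θ=-0.016, ω=-0.208
apply F[16]=-1.733 → step 17: x=0.170, v=0.315, θ=-0.020, ω=-0.176
apply F[17]=-1.624 → step 18: x=0.176, v=0.286, θ=-0.023, ω=-0.147
apply F[18]=-1.519 → step 19: x=0.181, v=0.259, θ=-0.026, ω=-0.122
apply F[19]=-1.421 → step 20: x=0.186, v=0.235, θ=-0.028, ω=-0.099
apply F[20]=-1.330 → step 21: x=0.191, v=0.212, θ=-0.030, ω=-0.079
apply F[21]=-1.244 → step 22: x=0.195, v=0.191, θ=-0.031, ω=-0.062
apply F[22]=-1.166 → step 23: x=0.198, v=0.172, θ=-0.032, ω=-0.047
apply F[23]=-1.093 → step 24: x=0.202, v=0.154, θ=-0.033, ω=-0.033
apply F[24]=-1.025 → step 25: x=0.204, v=0.138, θ=-0.034, ω=-0.022
apply F[25]=-0.964 → step 26: x=0.207, v=0.122, θ=-0.034, ω=-0.012
apply F[26]=-0.906 → step 27: x=0.209, v=0.108, θ=-0.034, ω=-0.003

Answer: x=0.209, v=0.108, θ=-0.034, ω=-0.003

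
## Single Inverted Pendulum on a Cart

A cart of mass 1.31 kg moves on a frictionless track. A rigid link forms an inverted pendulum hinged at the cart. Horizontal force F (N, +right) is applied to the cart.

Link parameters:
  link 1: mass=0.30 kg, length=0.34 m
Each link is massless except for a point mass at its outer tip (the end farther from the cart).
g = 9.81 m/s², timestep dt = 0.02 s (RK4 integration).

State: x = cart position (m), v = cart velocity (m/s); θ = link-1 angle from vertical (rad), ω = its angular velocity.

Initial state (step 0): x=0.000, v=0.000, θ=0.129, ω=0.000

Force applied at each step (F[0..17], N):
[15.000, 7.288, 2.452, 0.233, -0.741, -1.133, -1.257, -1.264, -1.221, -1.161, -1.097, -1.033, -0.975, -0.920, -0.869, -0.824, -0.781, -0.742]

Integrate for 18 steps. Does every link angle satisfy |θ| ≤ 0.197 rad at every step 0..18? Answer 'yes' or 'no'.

Answer: yes

Derivation:
apply F[0]=+15.000 → step 1: x=0.002, v=0.223, θ=0.123, ω=-0.576
apply F[1]=+7.288 → step 2: x=0.008, v=0.328, θ=0.109, ω=-0.818
apply F[2]=+2.452 → step 3: x=0.015, v=0.361, θ=0.093, ω=-0.856
apply F[3]=+0.233 → step 4: x=0.022, v=0.361, θ=0.076, ω=-0.808
apply F[4]=-0.741 → step 5: x=0.029, v=0.347, θ=0.061, ω=-0.726
apply F[5]=-1.133 → step 6: x=0.036, v=0.327, θ=0.047, ω=-0.638
apply F[6]=-1.257 → step 7: x=0.042, v=0.306, θ=0.035, ω=-0.552
apply F[7]=-1.264 → step 8: x=0.048, v=0.286, θ=0.025, ω=-0.474
apply F[8]=-1.221 → step 9: x=0.053, v=0.266, θ=0.016, ω=-0.405
apply F[9]=-1.161 → step 10: x=0.059, v=0.248, θ=0.009, ω=-0.344
apply F[10]=-1.097 → step 11: x=0.063, v=0.231, θ=0.002, ω=-0.291
apply F[11]=-1.033 → step 12: x=0.068, v=0.215, θ=-0.003, ω=-0.245
apply F[12]=-0.975 → step 13: x=0.072, v=0.200, θ=-0.008, ω=-0.205
apply F[13]=-0.920 → step 14: x=0.076, v=0.187, θ=-0.011, ω=-0.171
apply F[14]=-0.869 → step 15: x=0.079, v=0.174, θ=-0.014, ω=-0.141
apply F[15]=-0.824 → step 16: x=0.083, v=0.162, θ=-0.017, ω=-0.115
apply F[16]=-0.781 → step 17: x=0.086, v=0.151, θ=-0.019, ω=-0.093
apply F[17]=-0.742 → step 18: x=0.089, v=0.141, θ=-0.021, ω=-0.074
Max |angle| over trajectory = 0.129 rad; bound = 0.197 → within bound.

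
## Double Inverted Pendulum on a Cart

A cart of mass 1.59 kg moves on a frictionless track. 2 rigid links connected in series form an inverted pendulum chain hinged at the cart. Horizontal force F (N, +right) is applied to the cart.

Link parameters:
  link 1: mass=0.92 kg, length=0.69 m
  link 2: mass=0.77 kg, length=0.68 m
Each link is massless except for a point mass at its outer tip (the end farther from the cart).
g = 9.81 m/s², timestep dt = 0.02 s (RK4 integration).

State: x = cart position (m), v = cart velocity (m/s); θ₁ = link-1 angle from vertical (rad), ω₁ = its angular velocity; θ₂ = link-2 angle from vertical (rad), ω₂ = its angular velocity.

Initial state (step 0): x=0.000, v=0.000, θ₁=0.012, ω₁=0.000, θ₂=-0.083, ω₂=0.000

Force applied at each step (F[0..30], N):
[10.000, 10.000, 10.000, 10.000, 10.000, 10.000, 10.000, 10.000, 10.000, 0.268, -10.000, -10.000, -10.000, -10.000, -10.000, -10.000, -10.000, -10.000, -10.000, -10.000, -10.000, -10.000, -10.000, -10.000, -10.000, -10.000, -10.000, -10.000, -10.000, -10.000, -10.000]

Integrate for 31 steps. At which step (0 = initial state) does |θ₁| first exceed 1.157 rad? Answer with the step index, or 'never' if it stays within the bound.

Answer: never

Derivation:
apply F[0]=+10.000 → step 1: x=0.001, v=0.123, θ₁=0.010, ω₁=-0.153, θ₂=-0.084, ω₂=-0.050
apply F[1]=+10.000 → step 2: x=0.005, v=0.247, θ₁=0.006, ω₁=-0.309, θ₂=-0.085, ω₂=-0.099
apply F[2]=+10.000 → step 3: x=0.011, v=0.373, θ₁=-0.002, ω₁=-0.469, θ₂=-0.087, ω₂=-0.145
apply F[3]=+10.000 → step 4: x=0.020, v=0.500, θ₁=-0.013, ω₁=-0.637, θ₂=-0.091, ω₂=-0.187
apply F[4]=+10.000 → step 5: x=0.031, v=0.630, θ₁=-0.027, ω₁=-0.814, θ₂=-0.095, ω₂=-0.223
apply F[5]=+10.000 → step 6: x=0.045, v=0.762, θ₁=-0.046, ω₁=-1.003, θ₂=-0.100, ω₂=-0.253
apply F[6]=+10.000 → step 7: x=0.062, v=0.898, θ₁=-0.068, ω₁=-1.207, θ₂=-0.105, ω₂=-0.274
apply F[7]=+10.000 → step 8: x=0.081, v=1.038, θ₁=-0.094, ω₁=-1.426, θ₂=-0.111, ω₂=-0.286
apply F[8]=+10.000 → step 9: x=0.103, v=1.180, θ₁=-0.125, ω₁=-1.661, θ₂=-0.116, ω₂=-0.287
apply F[9]=+0.268 → step 10: x=0.127, v=1.206, θ₁=-0.159, ω₁=-1.743, θ₂=-0.122, ω₂=-0.278
apply F[10]=-10.000 → step 11: x=0.150, v=1.112, θ₁=-0.193, ω₁=-1.668, θ₂=-0.127, ω₂=-0.255
apply F[11]=-10.000 → step 12: x=0.172, v=1.024, θ₁=-0.226, ω₁=-1.619, θ₂=-0.132, ω₂=-0.218
apply F[12]=-10.000 → step 13: x=0.191, v=0.942, θ₁=-0.258, ω₁=-1.594, θ₂=-0.136, ω₂=-0.168
apply F[13]=-10.000 → step 14: x=0.209, v=0.866, θ₁=-0.290, ω₁=-1.593, θ₂=-0.139, ω₂=-0.105
apply F[14]=-10.000 → step 15: x=0.226, v=0.794, θ₁=-0.322, ω₁=-1.613, θ₂=-0.140, ω₂=-0.029
apply F[15]=-10.000 → step 16: x=0.241, v=0.727, θ₁=-0.354, ω₁=-1.653, θ₂=-0.140, ω₂=0.059
apply F[16]=-10.000 → step 17: x=0.255, v=0.662, θ₁=-0.388, ω₁=-1.713, θ₂=-0.138, ω₂=0.158
apply F[17]=-10.000 → step 18: x=0.268, v=0.601, θ₁=-0.423, ω₁=-1.790, θ₂=-0.133, ω₂=0.268
apply F[18]=-10.000 → step 19: x=0.279, v=0.541, θ₁=-0.460, ω₁=-1.884, θ₂=-0.127, ω₂=0.387
apply F[19]=-10.000 → step 20: x=0.289, v=0.481, θ₁=-0.498, ω₁=-1.991, θ₂=-0.118, ω₂=0.514
apply F[20]=-10.000 → step 21: x=0.298, v=0.420, θ₁=-0.539, ω₁=-2.109, θ₂=-0.106, ω₂=0.647
apply F[21]=-10.000 → step 22: x=0.306, v=0.358, θ₁=-0.583, ω₁=-2.236, θ₂=-0.092, ω₂=0.782
apply F[22]=-10.000 → step 23: x=0.313, v=0.293, θ₁=-0.629, ω₁=-2.370, θ₂=-0.075, ω₂=0.917
apply F[23]=-10.000 → step 24: x=0.318, v=0.224, θ₁=-0.678, ω₁=-2.508, θ₂=-0.055, ω₂=1.049
apply F[24]=-10.000 → step 25: x=0.321, v=0.150, θ₁=-0.729, ω₁=-2.648, θ₂=-0.033, ω₂=1.174
apply F[25]=-10.000 → step 26: x=0.324, v=0.071, θ₁=-0.784, ω₁=-2.789, θ₂=-0.008, ω₂=1.290
apply F[26]=-10.000 → step 27: x=0.324, v=-0.014, θ₁=-0.841, ω₁=-2.930, θ₂=0.018, ω₂=1.394
apply F[27]=-10.000 → step 28: x=0.323, v=-0.105, θ₁=-0.901, ω₁=-3.073, θ₂=0.047, ω₂=1.483
apply F[28]=-10.000 → step 29: x=0.320, v=-0.203, θ₁=-0.964, ω₁=-3.217, θ₂=0.078, ω₂=1.557
apply F[29]=-10.000 → step 30: x=0.315, v=-0.309, θ₁=-1.029, ω₁=-3.364, θ₂=0.109, ω₂=1.612
apply F[30]=-10.000 → step 31: x=0.308, v=-0.421, θ₁=-1.098, ω₁=-3.517, θ₂=0.142, ω₂=1.647
max |θ₁| = 1.098 ≤ 1.157 over all 32 states.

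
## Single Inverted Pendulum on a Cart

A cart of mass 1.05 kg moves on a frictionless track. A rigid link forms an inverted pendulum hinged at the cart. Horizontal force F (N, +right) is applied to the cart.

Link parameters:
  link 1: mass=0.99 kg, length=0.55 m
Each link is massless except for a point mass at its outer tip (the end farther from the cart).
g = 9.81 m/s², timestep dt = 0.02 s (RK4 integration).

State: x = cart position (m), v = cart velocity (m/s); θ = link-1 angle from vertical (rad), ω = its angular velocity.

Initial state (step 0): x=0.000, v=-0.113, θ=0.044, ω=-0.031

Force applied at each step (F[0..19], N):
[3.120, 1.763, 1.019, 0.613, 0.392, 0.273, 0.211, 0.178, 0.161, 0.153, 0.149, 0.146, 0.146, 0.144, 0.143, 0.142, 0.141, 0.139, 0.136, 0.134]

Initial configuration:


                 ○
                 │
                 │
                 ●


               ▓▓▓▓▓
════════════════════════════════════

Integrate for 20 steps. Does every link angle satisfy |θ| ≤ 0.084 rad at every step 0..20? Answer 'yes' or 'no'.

Answer: yes

Derivation:
apply F[0]=+3.120 → step 1: x=-0.002, v=-0.062, θ=0.043, ω=-0.109
apply F[1]=+1.763 → step 2: x=-0.003, v=-0.036, θ=0.040, ω=-0.141
apply F[2]=+1.019 → step 3: x=-0.003, v=-0.024, θ=0.037, ω=-0.149
apply F[3]=+0.613 → step 4: x=-0.004, v=-0.018, θ=0.034, ω=-0.146
apply F[4]=+0.392 → step 5: x=-0.004, v=-0.017, θ=0.031, ω=-0.137
apply F[5]=+0.273 → step 6: x=-0.004, v=-0.017, θ=0.029, ω=-0.125
apply F[6]=+0.211 → step 7: x=-0.005, v=-0.018, θ=0.026, ω=-0.114
apply F[7]=+0.178 → step 8: x=-0.005, v=-0.020, θ=0.024, ω=-0.102
apply F[8]=+0.161 → step 9: x=-0.006, v=-0.021, θ=0.022, ω=-0.092
apply F[9]=+0.153 → step 10: x=-0.006, v=-0.022, θ=0.021, ω=-0.082
apply F[10]=+0.149 → step 11: x=-0.006, v=-0.023, θ=0.019, ω=-0.074
apply F[11]=+0.146 → step 12: x=-0.007, v=-0.024, θ=0.018, ω=-0.066
apply F[12]=+0.146 → step 13: x=-0.007, v=-0.024, θ=0.016, ω=-0.059
apply F[13]=+0.144 → step 14: x=-0.008, v=-0.024, θ=0.015, ω=-0.053
apply F[14]=+0.143 → step 15: x=-0.008, v=-0.024, θ=0.014, ω=-0.048
apply F[15]=+0.142 → step 16: x=-0.009, v=-0.024, θ=0.013, ω=-0.043
apply F[16]=+0.141 → step 17: x=-0.009, v=-0.024, θ=0.013, ω=-0.039
apply F[17]=+0.139 → step 18: x=-0.010, v=-0.023, θ=0.012, ω=-0.036
apply F[18]=+0.136 → step 19: x=-0.010, v=-0.023, θ=0.011, ω=-0.032
apply F[19]=+0.134 → step 20: x=-0.011, v=-0.022, θ=0.011, ω=-0.029
Max |angle| over trajectory = 0.044 rad; bound = 0.084 → within bound.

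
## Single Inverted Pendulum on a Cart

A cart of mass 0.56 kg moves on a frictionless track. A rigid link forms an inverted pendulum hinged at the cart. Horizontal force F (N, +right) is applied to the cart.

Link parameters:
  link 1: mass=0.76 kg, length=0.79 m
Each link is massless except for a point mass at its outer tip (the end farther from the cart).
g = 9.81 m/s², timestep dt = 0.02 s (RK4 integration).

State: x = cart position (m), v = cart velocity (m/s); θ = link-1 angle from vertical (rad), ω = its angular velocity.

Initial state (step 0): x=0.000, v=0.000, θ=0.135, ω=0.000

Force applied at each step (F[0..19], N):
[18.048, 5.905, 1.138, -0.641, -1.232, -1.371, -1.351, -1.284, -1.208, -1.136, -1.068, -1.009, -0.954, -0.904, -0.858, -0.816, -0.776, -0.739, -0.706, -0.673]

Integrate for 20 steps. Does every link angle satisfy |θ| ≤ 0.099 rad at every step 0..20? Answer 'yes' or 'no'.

apply F[0]=+18.048 → step 1: x=0.006, v=0.596, θ=0.128, ω=-0.715
apply F[1]=+5.905 → step 2: x=0.020, v=0.773, θ=0.112, ω=-0.908
apply F[2]=+1.138 → step 3: x=0.035, v=0.789, θ=0.094, ω=-0.902
apply F[3]=-0.641 → step 4: x=0.051, v=0.745, θ=0.076, ω=-0.826
apply F[4]=-1.232 → step 5: x=0.065, v=0.684, θ=0.061, ω=-0.732
apply F[5]=-1.371 → step 6: x=0.078, v=0.622, θ=0.047, ω=-0.640
apply F[6]=-1.351 → step 7: x=0.090, v=0.563, θ=0.035, ω=-0.555
apply F[7]=-1.284 → step 8: x=0.100, v=0.509, θ=0.025, ω=-0.480
apply F[8]=-1.208 → step 9: x=0.110, v=0.461, θ=0.016, ω=-0.414
apply F[9]=-1.136 → step 10: x=0.119, v=0.417, θ=0.008, ω=-0.356
apply F[10]=-1.068 → step 11: x=0.127, v=0.378, θ=0.002, ω=-0.305
apply F[11]=-1.009 → step 12: x=0.134, v=0.342, θ=-0.004, ω=-0.260
apply F[12]=-0.954 → step 13: x=0.141, v=0.310, θ=-0.009, ω=-0.220
apply F[13]=-0.904 → step 14: x=0.147, v=0.281, θ=-0.013, ω=-0.186
apply F[14]=-0.858 → step 15: x=0.152, v=0.254, θ=-0.016, ω=-0.156
apply F[15]=-0.816 → step 16: x=0.157, v=0.229, θ=-0.019, ω=-0.129
apply F[16]=-0.776 → step 17: x=0.161, v=0.207, θ=-0.022, ω=-0.106
apply F[17]=-0.739 → step 18: x=0.165, v=0.187, θ=-0.023, ω=-0.086
apply F[18]=-0.706 → step 19: x=0.169, v=0.168, θ=-0.025, ω=-0.068
apply F[19]=-0.673 → step 20: x=0.172, v=0.151, θ=-0.026, ω=-0.053
Max |angle| over trajectory = 0.135 rad; bound = 0.099 → exceeded.

Answer: no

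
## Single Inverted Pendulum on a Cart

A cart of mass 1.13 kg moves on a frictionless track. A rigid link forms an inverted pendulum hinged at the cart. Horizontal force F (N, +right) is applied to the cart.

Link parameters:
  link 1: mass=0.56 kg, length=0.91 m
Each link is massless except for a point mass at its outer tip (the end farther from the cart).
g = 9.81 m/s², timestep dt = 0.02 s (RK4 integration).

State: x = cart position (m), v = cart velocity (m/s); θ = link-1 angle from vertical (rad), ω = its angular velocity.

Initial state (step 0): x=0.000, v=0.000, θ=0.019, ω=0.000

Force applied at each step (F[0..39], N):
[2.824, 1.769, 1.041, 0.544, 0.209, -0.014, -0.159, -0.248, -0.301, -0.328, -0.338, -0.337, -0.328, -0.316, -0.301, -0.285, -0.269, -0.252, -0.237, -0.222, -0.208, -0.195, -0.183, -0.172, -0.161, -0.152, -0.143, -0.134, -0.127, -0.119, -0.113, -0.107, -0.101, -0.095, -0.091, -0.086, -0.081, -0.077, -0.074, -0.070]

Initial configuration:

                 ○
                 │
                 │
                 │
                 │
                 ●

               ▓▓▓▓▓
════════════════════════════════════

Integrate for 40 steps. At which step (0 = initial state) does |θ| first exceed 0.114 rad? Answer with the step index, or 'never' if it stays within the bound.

Answer: never

Derivation:
apply F[0]=+2.824 → step 1: x=0.000, v=0.048, θ=0.019, ω=-0.049
apply F[1]=+1.769 → step 2: x=0.002, v=0.078, θ=0.017, ω=-0.077
apply F[2]=+1.041 → step 3: x=0.003, v=0.095, θ=0.016, ω=-0.092
apply F[3]=+0.544 → step 4: x=0.005, v=0.103, θ=0.014, ω=-0.098
apply F[4]=+0.209 → step 5: x=0.008, v=0.105, θ=0.012, ω=-0.098
apply F[5]=-0.014 → step 6: x=0.010, v=0.104, θ=0.010, ω=-0.095
apply F[6]=-0.159 → step 7: x=0.012, v=0.100, θ=0.008, ω=-0.089
apply F[7]=-0.248 → step 8: x=0.014, v=0.095, θ=0.006, ω=-0.081
apply F[8]=-0.301 → step 9: x=0.015, v=0.089, θ=0.005, ω=-0.074
apply F[9]=-0.328 → step 10: x=0.017, v=0.083, θ=0.003, ω=-0.066
apply F[10]=-0.338 → step 11: x=0.019, v=0.077, θ=0.002, ω=-0.059
apply F[11]=-0.337 → step 12: x=0.020, v=0.071, θ=0.001, ω=-0.052
apply F[12]=-0.328 → step 13: x=0.022, v=0.065, θ=-0.000, ω=-0.045
apply F[13]=-0.316 → step 14: x=0.023, v=0.059, θ=-0.001, ω=-0.039
apply F[14]=-0.301 → step 15: x=0.024, v=0.054, θ=-0.002, ω=-0.034
apply F[15]=-0.285 → step 16: x=0.025, v=0.049, θ=-0.002, ω=-0.029
apply F[16]=-0.269 → step 17: x=0.026, v=0.045, θ=-0.003, ω=-0.024
apply F[17]=-0.252 → step 18: x=0.027, v=0.041, θ=-0.003, ω=-0.021
apply F[18]=-0.237 → step 19: x=0.028, v=0.037, θ=-0.004, ω=-0.017
apply F[19]=-0.222 → step 20: x=0.028, v=0.033, θ=-0.004, ω=-0.014
apply F[20]=-0.208 → step 21: x=0.029, v=0.030, θ=-0.004, ω=-0.011
apply F[21]=-0.195 → step 22: x=0.029, v=0.027, θ=-0.004, ω=-0.009
apply F[22]=-0.183 → step 23: x=0.030, v=0.024, θ=-0.005, ω=-0.007
apply F[23]=-0.172 → step 24: x=0.030, v=0.022, θ=-0.005, ω=-0.005
apply F[24]=-0.161 → step 25: x=0.031, v=0.019, θ=-0.005, ω=-0.003
apply F[25]=-0.152 → step 26: x=0.031, v=0.017, θ=-0.005, ω=-0.002
apply F[26]=-0.143 → step 27: x=0.032, v=0.015, θ=-0.005, ω=-0.001
apply F[27]=-0.134 → step 28: x=0.032, v=0.013, θ=-0.005, ω=0.001
apply F[28]=-0.127 → step 29: x=0.032, v=0.011, θ=-0.005, ω=0.001
apply F[29]=-0.119 → step 30: x=0.032, v=0.009, θ=-0.005, ω=0.002
apply F[30]=-0.113 → step 31: x=0.032, v=0.008, θ=-0.005, ω=0.003
apply F[31]=-0.107 → step 32: x=0.033, v=0.007, θ=-0.005, ω=0.003
apply F[32]=-0.101 → step 33: x=0.033, v=0.005, θ=-0.005, ω=0.004
apply F[33]=-0.095 → step 34: x=0.033, v=0.004, θ=-0.004, ω=0.004
apply F[34]=-0.091 → step 35: x=0.033, v=0.003, θ=-0.004, ω=0.005
apply F[35]=-0.086 → step 36: x=0.033, v=0.002, θ=-0.004, ω=0.005
apply F[36]=-0.081 → step 37: x=0.033, v=0.001, θ=-0.004, ω=0.005
apply F[37]=-0.077 → step 38: x=0.033, v=-0.000, θ=-0.004, ω=0.005
apply F[38]=-0.074 → step 39: x=0.033, v=-0.001, θ=-0.004, ω=0.005
apply F[39]=-0.070 → step 40: x=0.033, v=-0.002, θ=-0.004, ω=0.006
max |θ| = 0.019 ≤ 0.114 over all 41 states.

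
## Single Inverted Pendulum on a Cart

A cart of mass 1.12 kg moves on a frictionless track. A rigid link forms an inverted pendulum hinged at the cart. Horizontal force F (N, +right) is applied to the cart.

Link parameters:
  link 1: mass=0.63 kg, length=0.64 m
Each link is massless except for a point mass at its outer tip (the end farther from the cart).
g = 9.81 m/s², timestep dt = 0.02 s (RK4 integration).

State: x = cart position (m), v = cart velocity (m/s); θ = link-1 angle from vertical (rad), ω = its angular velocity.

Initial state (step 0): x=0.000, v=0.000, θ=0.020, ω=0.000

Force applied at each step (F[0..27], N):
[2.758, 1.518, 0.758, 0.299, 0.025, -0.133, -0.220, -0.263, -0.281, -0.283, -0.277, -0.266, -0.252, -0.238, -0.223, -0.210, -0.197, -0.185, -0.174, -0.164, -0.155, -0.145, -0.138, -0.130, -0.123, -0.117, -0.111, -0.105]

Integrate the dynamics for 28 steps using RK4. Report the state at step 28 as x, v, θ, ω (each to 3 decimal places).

apply F[0]=+2.758 → step 1: x=0.000, v=0.047, θ=0.019, ω=-0.067
apply F[1]=+1.518 → step 2: x=0.002, v=0.072, θ=0.018, ω=-0.101
apply F[2]=+0.758 → step 3: x=0.003, v=0.084, θ=0.015, ω=-0.114
apply F[3]=+0.299 → step 4: x=0.005, v=0.088, θ=0.013, ω=-0.116
apply F[4]=+0.025 → step 5: x=0.007, v=0.087, θ=0.011, ω=-0.111
apply F[5]=-0.133 → step 6: x=0.008, v=0.083, θ=0.009, ω=-0.102
apply F[6]=-0.220 → step 7: x=0.010, v=0.078, θ=0.007, ω=-0.092
apply F[7]=-0.263 → step 8: x=0.012, v=0.073, θ=0.005, ω=-0.082
apply F[8]=-0.281 → step 9: x=0.013, v=0.068, θ=0.004, ω=-0.072
apply F[9]=-0.283 → step 10: x=0.014, v=0.062, θ=0.002, ω=-0.063
apply F[10]=-0.277 → step 11: x=0.015, v=0.057, θ=0.001, ω=-0.054
apply F[11]=-0.266 → step 12: x=0.016, v=0.052, θ=0.000, ω=-0.047
apply F[12]=-0.252 → step 13: x=0.017, v=0.048, θ=-0.001, ω=-0.040
apply F[13]=-0.238 → step 14: x=0.018, v=0.044, θ=-0.002, ω=-0.034
apply F[14]=-0.223 → step 15: x=0.019, v=0.040, θ=-0.002, ω=-0.028
apply F[15]=-0.210 → step 16: x=0.020, v=0.036, θ=-0.003, ω=-0.024
apply F[16]=-0.197 → step 17: x=0.021, v=0.033, θ=-0.003, ω=-0.019
apply F[17]=-0.185 → step 18: x=0.021, v=0.030, θ=-0.003, ω=-0.016
apply F[18]=-0.174 → step 19: x=0.022, v=0.028, θ=-0.004, ω=-0.013
apply F[19]=-0.164 → step 20: x=0.022, v=0.025, θ=-0.004, ω=-0.010
apply F[20]=-0.155 → step 21: x=0.023, v=0.023, θ=-0.004, ω=-0.008
apply F[21]=-0.145 → step 22: x=0.023, v=0.021, θ=-0.004, ω=-0.006
apply F[22]=-0.138 → step 23: x=0.024, v=0.019, θ=-0.004, ω=-0.004
apply F[23]=-0.130 → step 24: x=0.024, v=0.017, θ=-0.004, ω=-0.002
apply F[24]=-0.123 → step 25: x=0.024, v=0.015, θ=-0.004, ω=-0.001
apply F[25]=-0.117 → step 26: x=0.025, v=0.013, θ=-0.004, ω=0.000
apply F[26]=-0.111 → step 27: x=0.025, v=0.012, θ=-0.004, ω=0.001
apply F[27]=-0.105 → step 28: x=0.025, v=0.011, θ=-0.004, ω=0.002

Answer: x=0.025, v=0.011, θ=-0.004, ω=0.002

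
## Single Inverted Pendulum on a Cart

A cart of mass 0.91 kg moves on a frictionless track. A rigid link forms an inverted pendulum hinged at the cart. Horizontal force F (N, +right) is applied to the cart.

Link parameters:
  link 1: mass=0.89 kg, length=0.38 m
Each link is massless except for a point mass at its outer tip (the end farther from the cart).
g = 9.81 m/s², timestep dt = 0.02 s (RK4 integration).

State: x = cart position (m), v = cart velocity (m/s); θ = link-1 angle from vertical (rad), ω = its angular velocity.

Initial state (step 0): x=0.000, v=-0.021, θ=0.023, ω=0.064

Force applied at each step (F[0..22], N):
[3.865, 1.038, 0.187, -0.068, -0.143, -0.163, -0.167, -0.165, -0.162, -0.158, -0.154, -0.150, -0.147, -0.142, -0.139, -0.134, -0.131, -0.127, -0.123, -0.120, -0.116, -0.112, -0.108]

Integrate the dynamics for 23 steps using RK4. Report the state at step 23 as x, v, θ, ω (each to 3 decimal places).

Answer: x=0.020, v=0.017, θ=-0.005, ω=-0.001

Derivation:
apply F[0]=+3.865 → step 1: x=0.000, v=0.059, θ=0.022, ω=-0.136
apply F[1]=+1.038 → step 2: x=0.002, v=0.078, θ=0.019, ω=-0.175
apply F[2]=+0.187 → step 3: x=0.003, v=0.079, θ=0.016, ω=-0.168
apply F[3]=-0.068 → step 4: x=0.005, v=0.075, θ=0.013, ω=-0.149
apply F[4]=-0.143 → step 5: x=0.006, v=0.070, θ=0.010, ω=-0.130
apply F[5]=-0.163 → step 6: x=0.008, v=0.064, θ=0.007, ω=-0.111
apply F[6]=-0.167 → step 7: x=0.009, v=0.059, θ=0.005, ω=-0.095
apply F[7]=-0.165 → step 8: x=0.010, v=0.055, θ=0.004, ω=-0.081
apply F[8]=-0.162 → step 9: x=0.011, v=0.051, θ=0.002, ω=-0.069
apply F[9]=-0.158 → step 10: x=0.012, v=0.047, θ=0.001, ω=-0.058
apply F[10]=-0.154 → step 11: x=0.013, v=0.044, θ=-0.000, ω=-0.049
apply F[11]=-0.150 → step 12: x=0.014, v=0.041, θ=-0.001, ω=-0.041
apply F[12]=-0.147 → step 13: x=0.015, v=0.038, θ=-0.002, ω=-0.034
apply F[13]=-0.142 → step 14: x=0.015, v=0.035, θ=-0.003, ω=-0.028
apply F[14]=-0.139 → step 15: x=0.016, v=0.032, θ=-0.003, ω=-0.023
apply F[15]=-0.134 → step 16: x=0.017, v=0.030, θ=-0.003, ω=-0.019
apply F[16]=-0.131 → step 17: x=0.017, v=0.028, θ=-0.004, ω=-0.015
apply F[17]=-0.127 → step 18: x=0.018, v=0.026, θ=-0.004, ω=-0.012
apply F[18]=-0.123 → step 19: x=0.018, v=0.024, θ=-0.004, ω=-0.009
apply F[19]=-0.120 → step 20: x=0.019, v=0.022, θ=-0.004, ω=-0.007
apply F[20]=-0.116 → step 21: x=0.019, v=0.021, θ=-0.005, ω=-0.004
apply F[21]=-0.112 → step 22: x=0.020, v=0.019, θ=-0.005, ω=-0.003
apply F[22]=-0.108 → step 23: x=0.020, v=0.017, θ=-0.005, ω=-0.001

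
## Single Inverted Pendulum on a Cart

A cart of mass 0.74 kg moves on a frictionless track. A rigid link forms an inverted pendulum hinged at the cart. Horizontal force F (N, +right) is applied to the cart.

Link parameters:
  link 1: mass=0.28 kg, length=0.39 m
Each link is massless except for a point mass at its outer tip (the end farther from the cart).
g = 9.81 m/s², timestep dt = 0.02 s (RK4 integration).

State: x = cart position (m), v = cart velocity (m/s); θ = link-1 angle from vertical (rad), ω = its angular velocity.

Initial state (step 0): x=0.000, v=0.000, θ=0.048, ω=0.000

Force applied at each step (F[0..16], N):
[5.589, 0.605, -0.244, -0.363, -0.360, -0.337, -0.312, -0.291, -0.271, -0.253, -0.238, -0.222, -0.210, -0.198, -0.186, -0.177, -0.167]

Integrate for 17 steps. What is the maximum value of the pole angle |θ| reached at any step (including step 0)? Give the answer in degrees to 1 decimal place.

Answer: 2.8°

Derivation:
apply F[0]=+5.589 → step 1: x=0.001, v=0.147, θ=0.044, ω=-0.354
apply F[1]=+0.605 → step 2: x=0.005, v=0.161, θ=0.037, ω=-0.368
apply F[2]=-0.244 → step 3: x=0.008, v=0.152, θ=0.030, ω=-0.328
apply F[3]=-0.363 → step 4: x=0.011, v=0.140, θ=0.024, ω=-0.284
apply F[4]=-0.360 → step 5: x=0.013, v=0.129, θ=0.019, ω=-0.244
apply F[5]=-0.337 → step 6: x=0.016, v=0.118, θ=0.014, ω=-0.209
apply F[6]=-0.312 → step 7: x=0.018, v=0.109, θ=0.011, ω=-0.179
apply F[7]=-0.291 → step 8: x=0.020, v=0.100, θ=0.007, ω=-0.152
apply F[8]=-0.271 → step 9: x=0.022, v=0.093, θ=0.004, ω=-0.130
apply F[9]=-0.253 → step 10: x=0.024, v=0.086, θ=0.002, ω=-0.110
apply F[10]=-0.238 → step 11: x=0.025, v=0.079, θ=0.000, ω=-0.093
apply F[11]=-0.222 → step 12: x=0.027, v=0.073, θ=-0.002, ω=-0.078
apply F[12]=-0.210 → step 13: x=0.028, v=0.068, θ=-0.003, ω=-0.065
apply F[13]=-0.198 → step 14: x=0.030, v=0.063, θ=-0.004, ω=-0.054
apply F[14]=-0.186 → step 15: x=0.031, v=0.058, θ=-0.005, ω=-0.044
apply F[15]=-0.177 → step 16: x=0.032, v=0.053, θ=-0.006, ω=-0.036
apply F[16]=-0.167 → step 17: x=0.033, v=0.049, θ=-0.007, ω=-0.029
Max |angle| over trajectory = 0.048 rad = 2.8°.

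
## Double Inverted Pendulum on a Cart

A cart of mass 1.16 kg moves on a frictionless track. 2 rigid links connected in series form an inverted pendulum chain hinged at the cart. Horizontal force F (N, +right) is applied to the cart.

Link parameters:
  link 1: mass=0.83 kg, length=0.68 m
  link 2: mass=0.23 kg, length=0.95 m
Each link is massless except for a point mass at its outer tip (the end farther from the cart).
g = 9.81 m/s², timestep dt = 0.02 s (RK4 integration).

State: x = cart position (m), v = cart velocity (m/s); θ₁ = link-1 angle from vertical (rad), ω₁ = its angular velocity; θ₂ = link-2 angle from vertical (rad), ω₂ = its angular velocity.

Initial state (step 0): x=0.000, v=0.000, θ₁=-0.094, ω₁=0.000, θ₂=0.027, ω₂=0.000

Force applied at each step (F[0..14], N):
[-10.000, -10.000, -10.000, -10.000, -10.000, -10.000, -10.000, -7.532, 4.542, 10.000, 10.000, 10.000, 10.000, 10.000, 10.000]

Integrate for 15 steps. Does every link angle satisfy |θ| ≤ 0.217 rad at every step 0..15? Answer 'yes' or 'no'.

Answer: yes

Derivation:
apply F[0]=-10.000 → step 1: x=-0.002, v=-0.155, θ₁=-0.092, ω₁=0.189, θ₂=0.027, ω₂=0.034
apply F[1]=-10.000 → step 2: x=-0.006, v=-0.310, θ₁=-0.086, ω₁=0.381, θ₂=0.028, ω₂=0.066
apply F[2]=-10.000 → step 3: x=-0.014, v=-0.467, θ₁=-0.077, ω₁=0.579, θ₂=0.030, ω₂=0.097
apply F[3]=-10.000 → step 4: x=-0.025, v=-0.627, θ₁=-0.063, ω₁=0.784, θ₂=0.032, ω₂=0.124
apply F[4]=-10.000 → step 5: x=-0.039, v=-0.790, θ₁=-0.045, ω₁=1.001, θ₂=0.035, ω₂=0.147
apply F[5]=-10.000 → step 6: x=-0.057, v=-0.956, θ₁=-0.023, ω₁=1.230, θ₂=0.038, ω₂=0.165
apply F[6]=-10.000 → step 7: x=-0.077, v=-1.127, θ₁=0.004, ω₁=1.475, θ₂=0.041, ω₂=0.176
apply F[7]=-7.532 → step 8: x=-0.101, v=-1.260, θ₁=0.035, ω₁=1.674, θ₂=0.045, ω₂=0.181
apply F[8]=+4.542 → step 9: x=-0.126, v=-1.189, θ₁=0.068, ω₁=1.586, θ₂=0.049, ω₂=0.180
apply F[9]=+10.000 → step 10: x=-0.148, v=-1.030, θ₁=0.098, ω₁=1.379, θ₂=0.052, ω₂=0.172
apply F[10]=+10.000 → step 11: x=-0.167, v=-0.877, θ₁=0.123, ω₁=1.192, θ₂=0.056, ω₂=0.158
apply F[11]=+10.000 → step 12: x=-0.183, v=-0.729, θ₁=0.145, ω₁=1.021, θ₂=0.058, ω₂=0.137
apply F[12]=+10.000 → step 13: x=-0.196, v=-0.585, θ₁=0.164, ω₁=0.864, θ₂=0.061, ω₂=0.111
apply F[13]=+10.000 → step 14: x=-0.206, v=-0.445, θ₁=0.180, ω₁=0.720, θ₂=0.063, ω₂=0.080
apply F[14]=+10.000 → step 15: x=-0.214, v=-0.309, θ₁=0.193, ω₁=0.587, θ₂=0.064, ω₂=0.046
Max |angle| over trajectory = 0.193 rad; bound = 0.217 → within bound.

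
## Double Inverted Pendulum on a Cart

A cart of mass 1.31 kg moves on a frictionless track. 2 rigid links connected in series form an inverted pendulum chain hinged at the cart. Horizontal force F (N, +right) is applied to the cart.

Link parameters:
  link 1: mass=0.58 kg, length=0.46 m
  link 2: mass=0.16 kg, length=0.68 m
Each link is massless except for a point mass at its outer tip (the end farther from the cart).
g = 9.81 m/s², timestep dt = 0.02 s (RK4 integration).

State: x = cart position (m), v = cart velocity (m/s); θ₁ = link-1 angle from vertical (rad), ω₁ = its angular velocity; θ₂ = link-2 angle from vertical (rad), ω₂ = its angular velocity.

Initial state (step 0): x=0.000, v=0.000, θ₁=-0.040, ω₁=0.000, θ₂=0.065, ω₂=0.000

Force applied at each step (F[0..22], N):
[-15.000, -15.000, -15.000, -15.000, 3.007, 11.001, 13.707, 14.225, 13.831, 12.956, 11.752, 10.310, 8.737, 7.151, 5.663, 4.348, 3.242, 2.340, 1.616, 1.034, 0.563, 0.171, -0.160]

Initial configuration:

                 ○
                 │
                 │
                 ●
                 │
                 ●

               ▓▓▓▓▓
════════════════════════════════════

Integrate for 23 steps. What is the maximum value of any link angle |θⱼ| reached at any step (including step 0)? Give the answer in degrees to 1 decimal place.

apply F[0]=-15.000 → step 1: x=-0.002, v=-0.225, θ₁=-0.035, ω₁=0.459, θ₂=0.065, ω₂=0.039
apply F[1]=-15.000 → step 2: x=-0.009, v=-0.450, θ₁=-0.022, ω₁=0.926, θ₂=0.067, ω₂=0.075
apply F[2]=-15.000 → step 3: x=-0.020, v=-0.678, θ₁=0.002, ω₁=1.408, θ₂=0.068, ω₂=0.102
apply F[3]=-15.000 → step 4: x=-0.036, v=-0.909, θ₁=0.035, ω₁=1.911, θ₂=0.071, ω₂=0.118
apply F[4]=+3.007 → step 5: x=-0.054, v=-0.868, θ₁=0.072, ω₁=1.844, θ₂=0.073, ω₂=0.124
apply F[5]=+11.001 → step 6: x=-0.070, v=-0.709, θ₁=0.106, ω₁=1.540, θ₂=0.075, ω₂=0.119
apply F[6]=+13.707 → step 7: x=-0.082, v=-0.514, θ₁=0.133, ω₁=1.174, θ₂=0.078, ω₂=0.102
apply F[7]=+14.225 → step 8: x=-0.090, v=-0.314, θ₁=0.153, ω₁=0.814, θ₂=0.079, ω₂=0.076
apply F[8]=+13.831 → step 9: x=-0.095, v=-0.122, θ₁=0.166, ω₁=0.482, θ₂=0.081, ω₂=0.043
apply F[9]=+12.956 → step 10: x=-0.095, v=0.054, θ₁=0.173, ω₁=0.187, θ₂=0.081, ω₂=0.006
apply F[10]=+11.752 → step 11: x=-0.093, v=0.212, θ₁=0.174, ω₁=-0.065, θ₂=0.081, ω₂=-0.032
apply F[11]=+10.310 → step 12: x=-0.087, v=0.349, θ₁=0.171, ω₁=-0.272, θ₂=0.080, ω₂=-0.070
apply F[12]=+8.737 → step 13: x=-0.079, v=0.462, θ₁=0.164, ω₁=-0.434, θ₂=0.078, ω₂=-0.104
apply F[13]=+7.151 → step 14: x=-0.069, v=0.553, θ₁=0.154, ω₁=-0.551, θ₂=0.076, ω₂=-0.136
apply F[14]=+5.663 → step 15: x=-0.057, v=0.623, θ₁=0.142, ω₁=-0.629, θ₂=0.073, ω₂=-0.164
apply F[15]=+4.348 → step 16: x=-0.044, v=0.674, θ₁=0.129, ω₁=-0.675, θ₂=0.069, ω₂=-0.187
apply F[16]=+3.242 → step 17: x=-0.030, v=0.710, θ₁=0.115, ω₁=-0.695, θ₂=0.065, ω₂=-0.207
apply F[17]=+2.340 → step 18: x=-0.016, v=0.734, θ₁=0.101, ω₁=-0.695, θ₂=0.061, ω₂=-0.224
apply F[18]=+1.616 → step 19: x=-0.001, v=0.749, θ₁=0.088, ω₁=-0.682, θ₂=0.056, ω₂=-0.237
apply F[19]=+1.034 → step 20: x=0.014, v=0.756, θ₁=0.074, ω₁=-0.660, θ₂=0.051, ω₂=-0.246
apply F[20]=+0.563 → step 21: x=0.029, v=0.757, θ₁=0.061, ω₁=-0.631, θ₂=0.046, ω₂=-0.253
apply F[21]=+0.171 → step 22: x=0.044, v=0.754, θ₁=0.049, ω₁=-0.599, θ₂=0.041, ω₂=-0.257
apply F[22]=-0.160 → step 23: x=0.059, v=0.746, θ₁=0.037, ω₁=-0.565, θ₂=0.036, ω₂=-0.259
Max |angle| over trajectory = 0.174 rad = 10.0°.

Answer: 10.0°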